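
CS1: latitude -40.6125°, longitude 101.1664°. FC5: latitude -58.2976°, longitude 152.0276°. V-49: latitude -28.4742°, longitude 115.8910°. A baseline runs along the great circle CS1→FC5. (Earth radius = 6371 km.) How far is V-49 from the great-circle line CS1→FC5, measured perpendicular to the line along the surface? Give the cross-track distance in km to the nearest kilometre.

1900 km

δ₁₃ = central angle CS1→V-49 = 0.298673 rad  (haversine)
θ₁₃ = bearing CS1→V-49 = 49.403°,  θ₁₂ = bearing CS1→FC5 = 136.528°
dₓₜ = R·arcsin(sin δ₁₃ · sin(θ₁₃ − θ₁₂)) = 6371·arcsin(0.29425·sin(-87.126°)) = -1900.375 km
|dₓₜ| = 1900.375 km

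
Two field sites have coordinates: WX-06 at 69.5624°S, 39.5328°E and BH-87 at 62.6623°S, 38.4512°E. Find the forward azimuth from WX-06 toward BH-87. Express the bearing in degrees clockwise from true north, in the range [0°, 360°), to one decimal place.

355.9°

Δλ = -1.0816°
y = sin Δλ · cos φ₂ = -0.008669
x = cos φ₁ sin φ₂ − sin φ₁ cos φ₂ cos Δλ = 0.120062
θ = atan2(y, x) = -4.1297° → 355.8703° (mod 360°)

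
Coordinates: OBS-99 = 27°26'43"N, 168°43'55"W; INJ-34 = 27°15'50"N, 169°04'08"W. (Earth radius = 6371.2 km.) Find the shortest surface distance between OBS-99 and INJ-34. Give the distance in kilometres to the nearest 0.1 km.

OBS-99: φ = +27.44528°, λ = -168.73194°
INJ-34: φ = +27.26389°, λ = -169.06889°
Δφ = -0.1814°,  Δλ = -0.3369°
a = sin²(Δφ/2) + cos φ₁ cos φ₂ sin²(Δλ/2) = 0.000009
c = 2·arcsin(√a) = 0.006108 rad = 0.3499°
d = R·c = 6371.2 × 0.006108 = 38.9 km

38.9 km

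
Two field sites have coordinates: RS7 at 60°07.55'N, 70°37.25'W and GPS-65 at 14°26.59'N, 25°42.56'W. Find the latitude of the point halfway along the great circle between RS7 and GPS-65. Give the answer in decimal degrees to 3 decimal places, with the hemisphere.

39.238°N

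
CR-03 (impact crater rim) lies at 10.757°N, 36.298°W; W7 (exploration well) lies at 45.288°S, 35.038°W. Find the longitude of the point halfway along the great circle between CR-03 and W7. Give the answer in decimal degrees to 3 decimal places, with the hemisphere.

Bx = cos φ₂ cos Δλ = 0.703373,  By = cos φ₂ sin Δλ = 0.015470
φₘ = atan2(sin φ₁ + sin φ₂, √((cos φ₁ + Bx)² + By²)) = -17.26645°
λₘ = λ₁ + atan2(By, cos φ₁ + Bx) = -35.77222°

35.772°W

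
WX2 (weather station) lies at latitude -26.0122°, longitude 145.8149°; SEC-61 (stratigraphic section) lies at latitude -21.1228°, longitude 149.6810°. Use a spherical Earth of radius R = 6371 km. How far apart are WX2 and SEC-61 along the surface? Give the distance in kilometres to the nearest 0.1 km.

671.3 km

Δφ = 4.8894°,  Δλ = 3.8661°
a = sin²(Δφ/2) + cos φ₁ cos φ₂ sin²(Δλ/2) = 0.002773
c = 2·arcsin(√a) = 0.105373 rad = 6.0374°
d = R·c = 6371 × 0.105373 = 671.3 km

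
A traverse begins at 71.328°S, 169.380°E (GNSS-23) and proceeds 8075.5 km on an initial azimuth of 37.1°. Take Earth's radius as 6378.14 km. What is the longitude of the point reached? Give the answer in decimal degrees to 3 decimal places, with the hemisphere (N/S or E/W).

155.457°W

δ = d/R = 8075.5/6378.14 = 1.266121 rad
φ₂ = arcsin(sin φ₁ cos δ + cos φ₁ sin δ cos θ)
   = arcsin(-0.94737·0.29998 + 0.32015·0.95394·0.79758) = -2.32728°
λ₂ = λ₁ + atan2(sin θ sin δ cos φ₁, cos δ − sin φ₁ sin φ₂) = -155.45718°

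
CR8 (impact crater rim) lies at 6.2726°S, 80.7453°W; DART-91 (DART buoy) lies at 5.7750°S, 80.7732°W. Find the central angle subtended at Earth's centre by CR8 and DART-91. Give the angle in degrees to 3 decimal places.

Δφ = 0.4976°,  Δλ = -0.0279°
a = sin²(Δφ/2) + cos φ₁ cos φ₂ sin²(Δλ/2) = 0.000019
c = 2·arcsin(√a) = 0.008698 rad = 0.4984°

0.498°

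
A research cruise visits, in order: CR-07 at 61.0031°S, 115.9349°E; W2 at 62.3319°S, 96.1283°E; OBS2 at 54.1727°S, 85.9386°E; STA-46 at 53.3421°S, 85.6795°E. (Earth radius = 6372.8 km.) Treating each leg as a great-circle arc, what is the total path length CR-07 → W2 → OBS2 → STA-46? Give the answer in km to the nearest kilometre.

CR-07→W2: c = 0.165023 rad, d = 1051.66 km
W2→OBS2: c = 0.169966 rad, d = 1083.16 km
OBS2→STA-46: c = 0.014741 rad, d = 93.94 km
Total = 1051.66 + 1083.16 + 93.94 = 2228.76 km

2229 km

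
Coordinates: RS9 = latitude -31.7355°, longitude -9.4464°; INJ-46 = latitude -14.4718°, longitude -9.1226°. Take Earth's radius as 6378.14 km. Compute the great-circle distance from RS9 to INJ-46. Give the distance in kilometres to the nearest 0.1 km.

Δφ = 17.2637°,  Δλ = 0.3238°
a = sin²(Δφ/2) + cos φ₁ cos φ₂ sin²(Δλ/2) = 0.022532
c = 2·arcsin(√a) = 0.301353 rad = 17.2662°
d = R·c = 6378.14 × 0.301353 = 1922.1 km

1922.1 km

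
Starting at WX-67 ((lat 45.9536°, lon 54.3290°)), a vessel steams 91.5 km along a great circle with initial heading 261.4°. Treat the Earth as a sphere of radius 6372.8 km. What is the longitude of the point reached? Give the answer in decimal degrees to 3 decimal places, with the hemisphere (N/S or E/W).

53.162°E

δ = d/R = 91.5/6372.8 = 0.014358 rad
φ₂ = arcsin(sin φ₁ cos δ + cos φ₁ sin δ cos θ)
   = arcsin(0.71878·0.99990 + 0.69524·0.01436·-0.14954) = 45.82463°
λ₂ = λ₁ + atan2(sin θ sin δ cos φ₁, cos δ − sin φ₁ sin φ₂) = 53.16172°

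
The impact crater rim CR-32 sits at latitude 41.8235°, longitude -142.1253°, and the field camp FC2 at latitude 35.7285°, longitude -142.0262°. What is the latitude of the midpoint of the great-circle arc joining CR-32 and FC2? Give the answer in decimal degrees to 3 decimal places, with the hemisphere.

38.776°N

Bx = cos φ₂ cos Δλ = 0.811792,  By = cos φ₂ sin Δλ = 0.001404
φₘ = atan2(sin φ₁ + sin φ₂, √((cos φ₁ + Bx)² + By²)) = 38.77601°
λₘ = λ₁ + atan2(By, cos φ₁ + Bx) = -142.07363°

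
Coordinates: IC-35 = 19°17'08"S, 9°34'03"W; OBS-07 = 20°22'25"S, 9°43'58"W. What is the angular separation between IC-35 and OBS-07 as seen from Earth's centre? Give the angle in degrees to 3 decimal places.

1.099°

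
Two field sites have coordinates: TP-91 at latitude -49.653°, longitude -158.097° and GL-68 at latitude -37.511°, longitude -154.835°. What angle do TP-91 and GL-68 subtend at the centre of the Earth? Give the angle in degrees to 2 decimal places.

12.37°

Δφ = 12.1420°,  Δλ = 3.2620°
a = sin²(Δφ/2) + cos φ₁ cos φ₂ sin²(Δλ/2) = 0.011601
c = 2·arcsin(√a) = 0.215838 rad = 12.3666°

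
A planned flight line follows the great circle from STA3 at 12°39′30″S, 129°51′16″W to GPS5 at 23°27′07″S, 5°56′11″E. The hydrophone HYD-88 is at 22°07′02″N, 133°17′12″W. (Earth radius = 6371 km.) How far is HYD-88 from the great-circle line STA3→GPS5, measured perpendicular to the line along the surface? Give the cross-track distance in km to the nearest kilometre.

STA3: φ = -12.65833°, λ = -129.85444°
GPS5: φ = -23.45194°, λ = +5.93639°
HYD-88: φ = +22.11722°, λ = -133.28667°
δ₁₃ = central angle STA3→HYD-88 = 0.609785 rad  (haversine)
θ₁₃ = bearing STA3→HYD-88 = 354.442°,  θ₁₂ = bearing STA3→GPS5 = 129.771°
dₓₜ = R·arcsin(sin δ₁₃ · sin(θ₁₃ − θ₁₂)) = 6371·arcsin(0.57269·sin(224.672°)) = -2640.047 km
|dₓₜ| = 2640.047 km

2640 km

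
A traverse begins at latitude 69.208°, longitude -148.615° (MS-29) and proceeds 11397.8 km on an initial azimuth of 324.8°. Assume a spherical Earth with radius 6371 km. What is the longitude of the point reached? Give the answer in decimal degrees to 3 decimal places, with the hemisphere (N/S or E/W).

65.760°E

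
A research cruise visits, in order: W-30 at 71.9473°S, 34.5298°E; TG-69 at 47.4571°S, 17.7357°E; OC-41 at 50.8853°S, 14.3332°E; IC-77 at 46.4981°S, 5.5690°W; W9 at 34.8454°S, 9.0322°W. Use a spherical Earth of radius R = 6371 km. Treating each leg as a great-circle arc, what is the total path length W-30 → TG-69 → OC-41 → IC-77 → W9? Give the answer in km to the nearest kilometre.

6174 km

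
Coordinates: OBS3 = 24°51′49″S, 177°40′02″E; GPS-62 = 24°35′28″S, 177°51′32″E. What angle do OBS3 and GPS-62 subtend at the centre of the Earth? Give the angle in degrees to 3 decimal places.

OBS3: φ = -24.86361°, λ = +177.66722°
GPS-62: φ = -24.59111°, λ = +177.85889°
Δφ = 0.2725°,  Δλ = 0.1917°
a = sin²(Δφ/2) + cos φ₁ cos φ₂ sin²(Δλ/2) = 0.000008
c = 2·arcsin(√a) = 0.005644 rad = 0.3234°

0.323°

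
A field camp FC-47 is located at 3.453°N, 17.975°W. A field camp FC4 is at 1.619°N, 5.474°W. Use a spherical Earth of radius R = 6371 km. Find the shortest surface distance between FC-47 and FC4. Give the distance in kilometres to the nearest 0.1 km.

1403.5 km

Δφ = -1.8340°,  Δλ = 12.5010°
a = sin²(Δφ/2) + cos φ₁ cos φ₂ sin²(Δλ/2) = 0.012084
c = 2·arcsin(√a) = 0.220298 rad = 12.6221°
d = R·c = 6371 × 0.220298 = 1403.5 km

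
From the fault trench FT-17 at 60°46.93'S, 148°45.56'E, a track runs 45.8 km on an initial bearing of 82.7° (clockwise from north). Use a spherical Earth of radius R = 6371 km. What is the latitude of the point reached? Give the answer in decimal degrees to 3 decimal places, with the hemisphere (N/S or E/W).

60.727°S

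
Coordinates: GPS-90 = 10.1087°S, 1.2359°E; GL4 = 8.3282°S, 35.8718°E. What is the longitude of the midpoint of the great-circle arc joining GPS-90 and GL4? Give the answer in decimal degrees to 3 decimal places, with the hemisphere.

Bx = cos φ₂ cos Δλ = 0.814104,  By = cos φ₂ sin Δλ = 0.562366
φₘ = atan2(sin φ₁ + sin φ₂, √((cos φ₁ + Bx)² + By²)) = -9.64814°
λₘ = λ₁ + atan2(By, cos φ₁ + Bx) = 18.59890°

18.599°E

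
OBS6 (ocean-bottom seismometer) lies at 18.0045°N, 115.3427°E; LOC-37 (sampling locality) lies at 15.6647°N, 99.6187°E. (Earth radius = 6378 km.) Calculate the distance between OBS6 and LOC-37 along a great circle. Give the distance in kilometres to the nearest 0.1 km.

1694.9 km

Δφ = -2.3398°,  Δλ = -15.7240°
a = sin²(Δφ/2) + cos φ₁ cos φ₂ sin²(Δλ/2) = 0.017551
c = 2·arcsin(√a) = 0.265738 rad = 15.2257°
d = R·c = 6378 × 0.265738 = 1694.9 km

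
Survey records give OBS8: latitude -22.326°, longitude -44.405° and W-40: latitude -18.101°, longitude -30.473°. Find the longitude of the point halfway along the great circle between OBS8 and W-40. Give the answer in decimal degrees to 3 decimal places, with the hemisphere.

Bx = cos φ₂ cos Δλ = 0.922548,  By = cos φ₂ sin Δλ = 0.228855
φₘ = atan2(sin φ₁ + sin φ₂, √((cos φ₁ + Bx)² + By²)) = -20.35151°
λₘ = λ₁ + atan2(By, cos φ₁ + Bx) = -37.34392°

37.344°W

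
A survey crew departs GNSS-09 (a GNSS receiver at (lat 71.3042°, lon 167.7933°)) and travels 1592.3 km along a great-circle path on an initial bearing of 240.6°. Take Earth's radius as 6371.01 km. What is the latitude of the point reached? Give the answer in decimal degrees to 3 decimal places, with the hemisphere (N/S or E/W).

δ = d/R = 1592.3/6371.01 = 0.249929 rad
φ₂ = arcsin(sin φ₁ cos δ + cos φ₁ sin δ cos θ)
   = arcsin(0.94723·0.96893 + 0.32054·0.24734·-0.49090) = 61.50798°
λ₂ = λ₁ + atan2(sin θ sin δ cos φ₁, cos δ − sin φ₁ sin φ₂) = 140.93989°

61.508°N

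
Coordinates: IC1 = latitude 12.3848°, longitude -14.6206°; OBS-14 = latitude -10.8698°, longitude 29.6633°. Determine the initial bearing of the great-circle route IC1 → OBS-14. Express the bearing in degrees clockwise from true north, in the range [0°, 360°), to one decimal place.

116.0°

Δλ = 44.2839°
y = sin Δλ · cos φ₂ = 0.685687
x = cos φ₁ sin φ₂ − sin φ₁ cos φ₂ cos Δλ = -0.334976
θ = atan2(y, x) = 116.0367° → 116.0367° (mod 360°)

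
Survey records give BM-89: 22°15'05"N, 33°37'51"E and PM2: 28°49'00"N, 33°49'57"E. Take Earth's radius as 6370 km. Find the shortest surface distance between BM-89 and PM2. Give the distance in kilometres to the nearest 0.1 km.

730.2 km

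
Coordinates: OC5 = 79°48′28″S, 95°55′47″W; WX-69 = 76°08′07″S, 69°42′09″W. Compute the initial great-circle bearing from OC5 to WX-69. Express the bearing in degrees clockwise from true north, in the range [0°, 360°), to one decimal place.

OC5: φ = -79.80778°, λ = -95.92972°
WX-69: φ = -76.13528°, λ = -69.70250°
Δλ = 26.2272°
y = sin Δλ · cos φ₂ = 0.105900
x = cos φ₁ sin φ₂ − sin φ₁ cos φ₂ cos Δλ = 0.039772
θ = atan2(y, x) = 69.4156° → 69.4156° (mod 360°)

69.4°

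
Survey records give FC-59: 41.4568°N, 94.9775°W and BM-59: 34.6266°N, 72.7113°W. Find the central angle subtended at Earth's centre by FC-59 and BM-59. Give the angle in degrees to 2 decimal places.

18.75°

Δφ = -6.8302°,  Δλ = 22.2662°
a = sin²(Δφ/2) + cos φ₁ cos φ₂ sin²(Δλ/2) = 0.026541
c = 2·arcsin(√a) = 0.327289 rad = 18.7523°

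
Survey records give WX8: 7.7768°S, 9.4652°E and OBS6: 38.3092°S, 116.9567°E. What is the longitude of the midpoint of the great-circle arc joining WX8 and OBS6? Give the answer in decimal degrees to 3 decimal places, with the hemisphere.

Bx = cos φ₂ cos Δλ = -0.235846,  By = cos φ₂ sin Δλ = 0.748395
φₘ = atan2(sin φ₁ + sin φ₂, √((cos φ₁ + Bx)² + By²)) = -35.39127°
λₘ = λ₁ + atan2(By, cos φ₁ + Bx) = 54.21510°

54.215°E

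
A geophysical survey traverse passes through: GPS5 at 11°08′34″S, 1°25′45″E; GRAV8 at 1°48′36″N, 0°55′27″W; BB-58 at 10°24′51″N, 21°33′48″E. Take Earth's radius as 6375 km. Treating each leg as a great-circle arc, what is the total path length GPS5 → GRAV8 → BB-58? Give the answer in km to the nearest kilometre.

GPS5: φ = -11.14278°, λ = +1.42917°
GRAV8: φ = +1.81000°, λ = -0.92417°
BB-58: φ = +10.41417°, λ = +21.56333°
GPS5→GRAV8: c = 0.229729 rad, d = 1464.52 km
GRAV8→BB-58: c = 0.417764 rad, d = 2663.25 km
Total = 1464.52 + 2663.25 = 4127.77 km

4128 km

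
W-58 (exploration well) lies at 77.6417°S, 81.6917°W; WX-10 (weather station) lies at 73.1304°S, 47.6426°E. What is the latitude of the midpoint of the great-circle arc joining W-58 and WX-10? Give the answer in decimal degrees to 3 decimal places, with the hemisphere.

Bx = cos φ₂ cos Δλ = -0.183938,  By = cos φ₂ sin Δλ = 0.224454
φₘ = atan2(sin φ₁ + sin φ₂, √((cos φ₁ + Bx)² + By²)) = -83.32067°
λₘ = λ₁ + atan2(By, cos φ₁ + Bx) = 0.67373°

83.321°S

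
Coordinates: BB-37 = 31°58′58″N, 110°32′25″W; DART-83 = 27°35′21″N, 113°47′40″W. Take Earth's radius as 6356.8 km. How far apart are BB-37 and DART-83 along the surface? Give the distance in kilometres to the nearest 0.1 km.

579.4 km

BB-37: φ = +31.98278°, λ = -110.54028°
DART-83: φ = +27.58917°, λ = -113.79444°
Δφ = -4.3936°,  Δλ = -3.2542°
a = sin²(Δφ/2) + cos φ₁ cos φ₂ sin²(Δλ/2) = 0.002075
c = 2·arcsin(√a) = 0.091145 rad = 5.2223°
d = R·c = 6356.8 × 0.091145 = 579.4 km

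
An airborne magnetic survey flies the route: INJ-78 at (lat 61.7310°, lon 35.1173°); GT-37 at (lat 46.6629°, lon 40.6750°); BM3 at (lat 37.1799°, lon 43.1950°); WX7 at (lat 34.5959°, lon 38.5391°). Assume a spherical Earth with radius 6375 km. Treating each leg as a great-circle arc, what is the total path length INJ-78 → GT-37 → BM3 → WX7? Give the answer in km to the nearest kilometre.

3298 km

INJ-78→GT-37: c = 0.268803 rad, d = 1713.62 km
GT-37→BM3: c = 0.168689 rad, d = 1075.39 km
BM3→WX7: c = 0.079784 rad, d = 508.62 km
Total = 1713.62 + 1075.39 + 508.62 = 3297.63 km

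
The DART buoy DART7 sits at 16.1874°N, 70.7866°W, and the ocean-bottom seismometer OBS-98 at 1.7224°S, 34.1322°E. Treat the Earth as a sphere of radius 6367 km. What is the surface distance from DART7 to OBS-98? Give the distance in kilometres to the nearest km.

11646 km

Δφ = -17.9098°,  Δλ = 104.9188°
a = sin²(Δφ/2) + cos φ₁ cos φ₂ sin²(Δλ/2) = 0.627755
c = 2·arcsin(√a) = 1.829172 rad = 104.8039°
d = R·c = 6367 × 1.829172 = 11646.3 km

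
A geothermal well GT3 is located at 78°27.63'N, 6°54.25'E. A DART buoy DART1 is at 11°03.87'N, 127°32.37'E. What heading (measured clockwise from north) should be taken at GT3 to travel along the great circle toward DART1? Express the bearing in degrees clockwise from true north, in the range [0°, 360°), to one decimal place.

GT3: φ = +78.46050°, λ = +6.90417°
DART1: φ = +11.06450°, λ = +127.53950°
Δλ = 120.6353°
y = sin Δλ · cos φ₂ = 0.844434
x = cos φ₁ sin φ₂ − sin φ₁ cos φ₂ cos Δλ = 0.528383
θ = atan2(y, x) = 57.9648° → 57.9648° (mod 360°)

58.0°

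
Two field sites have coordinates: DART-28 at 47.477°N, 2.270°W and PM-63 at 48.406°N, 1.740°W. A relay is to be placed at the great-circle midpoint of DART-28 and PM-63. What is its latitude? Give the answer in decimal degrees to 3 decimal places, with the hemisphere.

Bx = cos φ₂ cos Δλ = 0.663819,  By = cos φ₂ sin Δλ = 0.006141
φₘ = atan2(sin φ₁ + sin φ₂, √((cos φ₁ + Bx)² + By²)) = 47.94180°
λₘ = λ₁ + atan2(By, cos φ₁ + Bx) = -2.00738°

47.942°N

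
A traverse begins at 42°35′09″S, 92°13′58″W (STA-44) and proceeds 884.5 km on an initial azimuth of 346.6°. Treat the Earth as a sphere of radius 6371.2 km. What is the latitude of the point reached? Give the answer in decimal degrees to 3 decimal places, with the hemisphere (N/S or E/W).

STA-44: φ = -42.58583°, λ = -92.23278°
δ = d/R = 884.5/6371.2 = 0.138828 rad
φ₂ = arcsin(sin φ₁ cos δ + cos φ₁ sin δ cos θ)
   = arcsin(-0.67669·0.99038 + 0.73626·0.13838·0.97278) = -34.82495°
λ₂ = λ₁ + atan2(sin θ sin δ cos φ₁, cos δ − sin φ₁ sin φ₂) = -94.47170°

34.825°S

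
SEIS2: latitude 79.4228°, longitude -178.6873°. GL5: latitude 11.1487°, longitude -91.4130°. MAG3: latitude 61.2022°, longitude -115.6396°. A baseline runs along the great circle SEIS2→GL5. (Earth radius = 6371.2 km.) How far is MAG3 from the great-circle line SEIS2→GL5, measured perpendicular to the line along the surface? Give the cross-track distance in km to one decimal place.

δ₁₃ = central angle SEIS2→MAG3 = 0.447542 rad  (haversine)
θ₁₃ = bearing SEIS2→MAG3 = 97.138°,  θ₁₂ = bearing SEIS2→GL5 = 90.606°
dₓₜ = R·arcsin(sin δ₁₃ · sin(θ₁₃ − θ₁₂)) = 6371.2·arcsin(0.43275·sin(6.531°)) = 313.739 km
|dₓₜ| = 313.739 km

313.7 km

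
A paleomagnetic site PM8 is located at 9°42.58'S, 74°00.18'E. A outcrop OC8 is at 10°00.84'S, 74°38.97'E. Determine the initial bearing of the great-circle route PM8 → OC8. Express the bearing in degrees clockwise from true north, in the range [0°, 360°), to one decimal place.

115.6°

PM8: φ = -9.70967°, λ = +74.00300°
OC8: φ = -10.01400°, λ = +74.64950°
Δλ = 0.6465°
y = sin Δλ · cos φ₂ = 0.011111
x = cos φ₁ sin φ₂ − sin φ₁ cos φ₂ cos Δλ = -0.005322
θ = atan2(y, x) = 115.5936° → 115.5936° (mod 360°)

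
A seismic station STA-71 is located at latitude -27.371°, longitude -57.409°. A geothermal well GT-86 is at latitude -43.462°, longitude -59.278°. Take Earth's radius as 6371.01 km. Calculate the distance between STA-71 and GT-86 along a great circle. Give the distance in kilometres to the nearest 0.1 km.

1797.1 km

Δφ = -16.0910°,  Δλ = -1.8690°
a = sin²(Δφ/2) + cos φ₁ cos φ₂ sin²(Δλ/2) = 0.019760
c = 2·arcsin(√a) = 0.282075 rad = 16.1617°
d = R·c = 6371.01 × 0.282075 = 1797.1 km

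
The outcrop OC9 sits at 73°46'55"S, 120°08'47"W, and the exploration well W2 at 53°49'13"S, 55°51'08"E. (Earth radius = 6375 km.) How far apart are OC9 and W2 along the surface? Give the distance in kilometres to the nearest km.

OC9: φ = -73.78194°, λ = -120.14639°
W2: φ = -53.82028°, λ = +55.85222°
Δφ = 19.9617°,  Δλ = 175.9986°
a = sin²(Δφ/2) + cos φ₁ cos φ₂ sin²(Δλ/2) = 0.194711
c = 2·arcsin(√a) = 0.914006 rad = 52.3687°
d = R·c = 6375 × 0.914006 = 5826.8 km

5827 km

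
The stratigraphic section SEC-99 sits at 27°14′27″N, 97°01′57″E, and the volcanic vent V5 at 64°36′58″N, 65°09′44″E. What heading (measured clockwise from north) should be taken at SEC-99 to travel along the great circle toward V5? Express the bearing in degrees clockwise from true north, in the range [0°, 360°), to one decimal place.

SEC-99: φ = +27.24083°, λ = +97.03250°
V5: φ = +64.61611°, λ = +65.16222°
Δλ = -31.8703°
y = sin Δλ · cos φ₂ = -0.226343
x = cos φ₁ sin φ₂ − sin φ₁ cos φ₂ cos Δλ = 0.636614
θ = atan2(y, x) = -19.5724° → 340.4276° (mod 360°)

340.4°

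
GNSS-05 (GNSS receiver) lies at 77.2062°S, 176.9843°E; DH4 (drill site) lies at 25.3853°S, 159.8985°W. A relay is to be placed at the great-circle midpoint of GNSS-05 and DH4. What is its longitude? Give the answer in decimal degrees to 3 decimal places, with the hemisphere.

164.389°W

Bx = cos φ₂ cos Δλ = 0.830902,  By = cos φ₂ sin Δλ = 0.354705
φₘ = atan2(sin φ₁ + sin φ₂, √((cos φ₁ + Bx)² + By²)) = -51.65477°
λₘ = λ₁ + atan2(By, cos φ₁ + Bx) = -164.38874°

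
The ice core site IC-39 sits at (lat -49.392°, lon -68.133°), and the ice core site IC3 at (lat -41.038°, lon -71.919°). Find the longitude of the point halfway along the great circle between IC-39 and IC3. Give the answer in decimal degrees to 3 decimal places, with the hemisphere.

70.165°W

Bx = cos φ₂ cos Δλ = 0.752628,  By = cos φ₂ sin Δλ = -0.049805
φₘ = atan2(sin φ₁ + sin φ₂, √((cos φ₁ + Bx)² + By²)) = -45.23055°
λₘ = λ₁ + atan2(By, cos φ₁ + Bx) = -70.16534°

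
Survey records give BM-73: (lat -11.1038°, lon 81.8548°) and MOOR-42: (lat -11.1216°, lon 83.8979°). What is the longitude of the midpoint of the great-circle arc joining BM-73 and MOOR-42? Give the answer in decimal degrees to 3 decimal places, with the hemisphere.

82.876°E

Bx = cos φ₂ cos Δλ = 0.980596,  By = cos φ₂ sin Δλ = 0.034982
φₘ = atan2(sin φ₁ + sin φ₂, √((cos φ₁ + Bx)² + By²)) = -11.11442°
λₘ = λ₁ + atan2(By, cos φ₁ + Bx) = 82.87632°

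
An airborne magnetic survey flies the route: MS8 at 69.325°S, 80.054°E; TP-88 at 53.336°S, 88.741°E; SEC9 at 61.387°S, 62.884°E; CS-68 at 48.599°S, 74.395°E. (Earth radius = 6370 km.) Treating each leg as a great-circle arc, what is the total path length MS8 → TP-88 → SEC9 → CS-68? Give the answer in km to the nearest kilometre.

MS8→TP-88: c = 0.287710 rad, d = 1832.72 km
TP-88→SEC9: c = 0.278331 rad, d = 1772.97 km
SEC9→CS-68: c = 0.250350 rad, d = 1594.73 km
Total = 1832.72 + 1772.97 + 1594.73 = 5200.41 km

5200 km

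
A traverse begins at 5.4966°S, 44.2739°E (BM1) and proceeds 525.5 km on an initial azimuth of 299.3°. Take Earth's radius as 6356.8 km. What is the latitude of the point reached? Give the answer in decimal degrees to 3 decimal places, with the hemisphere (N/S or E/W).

δ = d/R = 525.5/6356.8 = 0.082667 rad
φ₂ = arcsin(sin φ₁ cos δ + cos φ₁ sin δ cos θ)
   = arcsin(-0.09579·0.99658 + 0.99540·0.08257·0.48938) = -3.16637°
λ₂ = λ₁ + atan2(sin θ sin δ cos φ₁, cos δ − sin φ₁ sin φ₂) = 40.13816°

3.166°S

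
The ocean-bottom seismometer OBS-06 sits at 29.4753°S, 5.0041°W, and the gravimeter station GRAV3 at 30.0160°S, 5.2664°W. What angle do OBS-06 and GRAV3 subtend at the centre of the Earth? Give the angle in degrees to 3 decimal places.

0.587°

Δφ = -0.5407°,  Δλ = -0.2623°
a = sin²(Δφ/2) + cos φ₁ cos φ₂ sin²(Δλ/2) = 0.000026
c = 2·arcsin(√a) = 0.010240 rad = 0.5867°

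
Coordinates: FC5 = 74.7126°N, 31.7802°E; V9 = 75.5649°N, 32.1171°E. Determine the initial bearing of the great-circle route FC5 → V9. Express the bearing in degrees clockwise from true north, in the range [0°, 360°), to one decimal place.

Δλ = 0.3369°
y = sin Δλ · cos φ₂ = 0.001466
x = cos φ₁ sin φ₂ − sin φ₁ cos φ₂ cos Δλ = 0.014879
θ = atan2(y, x) = 5.6262° → 5.6262° (mod 360°)

5.6°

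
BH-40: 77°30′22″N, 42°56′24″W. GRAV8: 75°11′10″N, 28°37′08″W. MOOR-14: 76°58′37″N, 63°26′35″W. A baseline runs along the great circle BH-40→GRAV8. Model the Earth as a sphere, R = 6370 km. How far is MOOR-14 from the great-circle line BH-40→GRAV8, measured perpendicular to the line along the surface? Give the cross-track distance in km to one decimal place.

BH-40: φ = +77.50611°, λ = -42.94000°
GRAV8: φ = +75.18611°, λ = -28.61889°
MOOR-14: φ = +76.97694°, λ = -63.44306°
δ₁₃ = central angle BH-40→MOOR-14 = 0.079151 rad  (haversine)
θ₁₃ = bearing BH-40→MOOR-14 = 273.409°,  θ₁₂ = bearing BH-40→GRAV8 = 117.358°
dₓₜ = R·arcsin(sin δ₁₃ · sin(θ₁₃ − θ₁₂)) = 6370·arcsin(0.07907·sin(156.051°)) = 204.484 km
|dₓₜ| = 204.484 km

204.5 km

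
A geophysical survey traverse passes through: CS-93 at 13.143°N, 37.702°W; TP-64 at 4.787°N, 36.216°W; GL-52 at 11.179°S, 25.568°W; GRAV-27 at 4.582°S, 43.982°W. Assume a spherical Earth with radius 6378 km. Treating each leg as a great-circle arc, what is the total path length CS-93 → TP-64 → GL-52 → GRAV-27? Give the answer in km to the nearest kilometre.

5235 km

CS-93→TP-64: c = 0.148069 rad, d = 944.38 km
TP-64→GL-52: c = 0.334448 rad, d = 2133.11 km
GL-52→GRAV-27: c = 0.338332 rad, d = 2157.88 km
Total = 944.38 + 2133.11 + 2157.88 = 5235.37 km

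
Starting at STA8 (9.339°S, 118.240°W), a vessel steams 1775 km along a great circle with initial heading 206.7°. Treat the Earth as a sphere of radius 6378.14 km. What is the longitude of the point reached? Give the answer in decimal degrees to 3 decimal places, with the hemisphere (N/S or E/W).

125.973°W

δ = d/R = 1775/6378.14 = 0.278294 rad
φ₂ = arcsin(sin φ₁ cos δ + cos φ₁ sin δ cos θ)
   = arcsin(-0.16228·0.96153 + 0.98675·0.27472·-0.89337) = -23.46585°
λ₂ = λ₁ + atan2(sin θ sin δ cos φ₁, cos δ − sin φ₁ sin φ₂) = -125.97340°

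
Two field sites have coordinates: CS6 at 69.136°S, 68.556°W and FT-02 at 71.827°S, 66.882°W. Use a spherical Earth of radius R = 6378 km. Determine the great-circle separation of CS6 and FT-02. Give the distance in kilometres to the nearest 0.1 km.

305.9 km

Δφ = -2.6910°,  Δλ = 1.6740°
a = sin²(Δφ/2) + cos φ₁ cos φ₂ sin²(Δλ/2) = 0.000575
c = 2·arcsin(√a) = 0.047966 rad = 2.7482°
d = R·c = 6378 × 0.047966 = 305.9 km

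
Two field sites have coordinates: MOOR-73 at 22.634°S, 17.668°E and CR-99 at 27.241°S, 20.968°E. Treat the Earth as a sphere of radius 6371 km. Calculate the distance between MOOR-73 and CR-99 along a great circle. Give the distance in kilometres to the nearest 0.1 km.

610.8 km

Δφ = -4.6070°,  Δλ = 3.3000°
a = sin²(Δφ/2) + cos φ₁ cos φ₂ sin²(Δλ/2) = 0.002296
c = 2·arcsin(√a) = 0.095866 rad = 5.4927°
d = R·c = 6371 × 0.095866 = 610.8 km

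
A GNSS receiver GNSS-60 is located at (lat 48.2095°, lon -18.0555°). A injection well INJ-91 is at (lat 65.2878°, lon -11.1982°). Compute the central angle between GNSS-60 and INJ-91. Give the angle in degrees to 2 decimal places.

17.46°

Δφ = 17.0783°,  Δλ = 6.8573°
a = sin²(Δφ/2) + cos φ₁ cos φ₂ sin²(Δλ/2) = 0.023044
c = 2·arcsin(√a) = 0.304785 rad = 17.4629°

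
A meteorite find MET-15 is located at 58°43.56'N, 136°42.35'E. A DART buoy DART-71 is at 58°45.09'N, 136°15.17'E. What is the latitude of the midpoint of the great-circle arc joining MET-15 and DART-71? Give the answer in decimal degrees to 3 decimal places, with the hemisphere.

58.739°N

MET-15: φ = +58.72600°, λ = +136.70583°
DART-71: φ = +58.75150°, λ = +136.25283°
Bx = cos φ₂ cos Δλ = 0.518735,  By = cos φ₂ sin Δλ = -0.004101
φₘ = atan2(sin φ₁ + sin φ₂, √((cos φ₁ + Bx)² + By²)) = 58.73895°
λₘ = λ₁ + atan2(By, cos φ₁ + Bx) = 136.47942°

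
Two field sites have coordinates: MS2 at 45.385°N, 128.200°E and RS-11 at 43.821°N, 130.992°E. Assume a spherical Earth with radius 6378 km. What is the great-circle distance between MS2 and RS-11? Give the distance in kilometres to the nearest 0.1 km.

Δφ = -1.5640°,  Δλ = 2.7920°
a = sin²(Δφ/2) + cos φ₁ cos φ₂ sin²(Δλ/2) = 0.000487
c = 2·arcsin(√a) = 0.044141 rad = 2.5291°
d = R·c = 6378 × 0.044141 = 281.5 km

281.5 km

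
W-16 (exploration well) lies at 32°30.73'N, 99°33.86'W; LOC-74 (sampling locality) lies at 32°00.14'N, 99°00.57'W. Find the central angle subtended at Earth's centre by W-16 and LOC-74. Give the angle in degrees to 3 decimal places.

W-16: φ = +32.51217°, λ = -99.56433°
LOC-74: φ = +32.00233°, λ = -99.00950°
Δφ = -0.5098°,  Δλ = 0.5548°
a = sin²(Δφ/2) + cos φ₁ cos φ₂ sin²(Δλ/2) = 0.000037
c = 2·arcsin(√a) = 0.012093 rad = 0.6929°

0.693°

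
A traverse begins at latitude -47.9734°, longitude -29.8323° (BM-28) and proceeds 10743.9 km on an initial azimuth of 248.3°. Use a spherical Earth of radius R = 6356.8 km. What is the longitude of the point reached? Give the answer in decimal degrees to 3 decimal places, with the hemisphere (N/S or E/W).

140.740°W

δ = d/R = 10743.9/6356.8 = 1.690143 rad
φ₂ = arcsin(sin φ₁ cos δ + cos φ₁ sin δ cos θ)
   = arcsin(-0.74283·-0.11906 + 0.66948·0.99289·-0.36975) = -9.05203°
λ₂ = λ₁ + atan2(sin θ sin δ cos φ₁, cos δ − sin φ₁ sin φ₂) = -140.73985°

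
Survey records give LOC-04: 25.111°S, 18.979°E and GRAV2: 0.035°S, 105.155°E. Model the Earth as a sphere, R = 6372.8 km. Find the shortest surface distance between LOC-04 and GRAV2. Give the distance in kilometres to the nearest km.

Δφ = 25.0760°,  Δλ = 86.1760°
a = sin²(Δφ/2) + cos φ₁ cos φ₂ sin²(Δλ/2) = 0.469676
c = 2·arcsin(√a) = 1.510111 rad = 86.5230°
d = R·c = 6372.8 × 1.510111 = 9623.6 km

9624 km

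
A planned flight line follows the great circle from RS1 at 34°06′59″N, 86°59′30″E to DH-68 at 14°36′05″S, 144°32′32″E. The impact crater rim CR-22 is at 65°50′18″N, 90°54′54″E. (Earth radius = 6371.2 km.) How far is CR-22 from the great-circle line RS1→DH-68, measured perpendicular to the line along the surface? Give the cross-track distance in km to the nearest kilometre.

RS1: φ = +34.11639°, λ = +86.99167°
DH-68: φ = -14.60139°, λ = +144.54222°
CR-22: φ = +65.83833°, λ = +90.91500°
δ₁₃ = central angle RS1→CR-22 = 0.555161 rad  (haversine)
θ₁₃ = bearing RS1→CR-22 = 3.046°,  θ₁₂ = bearing RS1→DH-68 = 121.475°
dₓₜ = R·arcsin(sin δ₁₃ · sin(θ₁₃ − θ₁₂)) = 6371.2·arcsin(0.52708·sin(-118.429°)) = -3070.669 km
|dₓₜ| = 3070.669 km

3071 km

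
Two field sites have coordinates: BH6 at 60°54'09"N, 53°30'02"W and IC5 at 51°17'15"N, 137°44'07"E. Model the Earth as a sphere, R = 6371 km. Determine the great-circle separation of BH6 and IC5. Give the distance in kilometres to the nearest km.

BH6: φ = +60.90250°, λ = -53.50056°
IC5: φ = +51.28750°, λ = +137.73528°
Δφ = -9.6150°,  Δλ = -168.7642°
a = sin²(Δφ/2) + cos φ₁ cos φ₂ sin²(Δλ/2) = 0.308246
c = 2·arcsin(√a) = 1.177204 rad = 67.4488°
d = R·c = 6371 × 1.177204 = 7500.0 km

7500 km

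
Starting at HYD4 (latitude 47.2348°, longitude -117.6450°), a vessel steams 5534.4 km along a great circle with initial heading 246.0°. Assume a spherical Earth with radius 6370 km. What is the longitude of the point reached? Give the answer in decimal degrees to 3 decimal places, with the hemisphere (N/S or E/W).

δ = d/R = 5534.4/6370 = 0.868823 rad
φ₂ = arcsin(sin φ₁ cos δ + cos φ₁ sin δ cos θ)
   = arcsin(0.73414·0.64573 + 0.67900·0.76357·-0.40674) = 15.25873°
λ₂ = λ₁ + atan2(sin θ sin δ cos φ₁, cos δ − sin φ₁ sin φ₂) = -163.95141°

163.951°W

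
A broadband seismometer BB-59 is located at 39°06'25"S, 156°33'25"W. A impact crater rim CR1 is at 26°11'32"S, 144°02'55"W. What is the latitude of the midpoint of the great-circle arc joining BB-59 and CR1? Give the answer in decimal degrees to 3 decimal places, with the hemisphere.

BB-59: φ = -39.10694°, λ = -156.55694°
CR1: φ = -26.19222°, λ = -144.04861°
Bx = cos φ₂ cos Δλ = 0.876020,  By = cos φ₂ sin Δλ = 0.194343
φₘ = atan2(sin φ₁ + sin φ₂, √((cos φ₁ + Bx)² + By²)) = -32.80432°
λₘ = λ₁ + atan2(By, cos φ₁ + Bx) = -149.84742°

32.804°S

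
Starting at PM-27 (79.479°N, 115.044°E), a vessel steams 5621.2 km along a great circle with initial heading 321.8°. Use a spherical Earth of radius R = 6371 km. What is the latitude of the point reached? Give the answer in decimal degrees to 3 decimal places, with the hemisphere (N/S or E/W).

δ = d/R = 5621.2/6371 = 0.882310 rad
φ₂ = arcsin(sin φ₁ cos δ + cos φ₁ sin δ cos θ)
   = arcsin(0.98319·0.63537 + 0.18260·0.77221·0.78586) = 47.34901°
λ₂ = λ₁ + atan2(sin θ sin δ cos φ₁, cos δ − sin φ₁ sin φ₂) = -20.14061°

47.349°N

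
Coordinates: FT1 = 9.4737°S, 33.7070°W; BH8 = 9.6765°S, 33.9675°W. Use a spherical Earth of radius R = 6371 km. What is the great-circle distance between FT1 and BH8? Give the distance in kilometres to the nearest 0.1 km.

36.4 km

Δφ = -0.2028°,  Δλ = -0.2605°
a = sin²(Δφ/2) + cos φ₁ cos φ₂ sin²(Δλ/2) = 0.000008
c = 2·arcsin(√a) = 0.005712 rad = 0.3273°
d = R·c = 6371 × 0.005712 = 36.4 km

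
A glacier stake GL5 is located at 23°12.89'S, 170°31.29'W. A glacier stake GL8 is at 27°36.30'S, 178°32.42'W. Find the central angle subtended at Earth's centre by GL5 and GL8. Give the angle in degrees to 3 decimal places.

GL5: φ = -23.21483°, λ = -170.52150°
GL8: φ = -27.60500°, λ = -178.54033°
Δφ = -4.3902°,  Δλ = -8.0188°
a = sin²(Δφ/2) + cos φ₁ cos φ₂ sin²(Δλ/2) = 0.005449
c = 2·arcsin(√a) = 0.147764 rad = 8.4662°

8.466°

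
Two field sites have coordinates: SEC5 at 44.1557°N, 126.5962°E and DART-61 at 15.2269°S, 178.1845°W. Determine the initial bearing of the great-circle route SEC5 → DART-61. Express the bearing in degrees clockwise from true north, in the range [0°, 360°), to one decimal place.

Δλ = 55.2193°
y = sin Δλ · cos φ₂ = 0.792507
x = cos φ₁ sin φ₂ − sin φ₁ cos φ₂ cos Δλ = -0.571854
θ = atan2(y, x) = 125.8133° → 125.8133° (mod 360°)

125.8°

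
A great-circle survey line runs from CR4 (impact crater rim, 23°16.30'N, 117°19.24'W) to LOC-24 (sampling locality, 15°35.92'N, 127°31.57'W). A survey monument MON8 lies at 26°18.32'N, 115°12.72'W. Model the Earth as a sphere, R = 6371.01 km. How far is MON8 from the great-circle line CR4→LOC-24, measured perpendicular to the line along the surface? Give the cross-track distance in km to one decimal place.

145.6 km

CR4: φ = +23.27167°, λ = -117.32067°
LOC-24: φ = +15.59867°, λ = -127.52617°
MON8: φ = +26.30533°, λ = -115.21200°
δ₁₃ = central angle CR4→MON8 = 0.062605 rad  (haversine)
θ₁₃ = bearing CR4→MON8 = 31.817°,  θ₁₂ = bearing CR4→LOC-24 = 233.236°
dₓₜ = R·arcsin(sin δ₁₃ · sin(θ₁₃ − θ₁₂)) = 6371.01·arcsin(0.06256·sin(-201.418°)) = 145.570 km
|dₓₜ| = 145.570 km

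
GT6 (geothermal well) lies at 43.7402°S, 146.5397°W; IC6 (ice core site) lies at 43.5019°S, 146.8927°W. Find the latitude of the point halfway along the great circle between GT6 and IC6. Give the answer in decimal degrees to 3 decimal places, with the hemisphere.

Bx = cos φ₂ cos Δλ = 0.725338,  By = cos φ₂ sin Δλ = -0.004469
φₘ = atan2(sin φ₁ + sin φ₂, √((cos φ₁ + Bx)² + By²)) = -43.62119°
λₘ = λ₁ + atan2(By, cos φ₁ + Bx) = -146.71655°

43.621°S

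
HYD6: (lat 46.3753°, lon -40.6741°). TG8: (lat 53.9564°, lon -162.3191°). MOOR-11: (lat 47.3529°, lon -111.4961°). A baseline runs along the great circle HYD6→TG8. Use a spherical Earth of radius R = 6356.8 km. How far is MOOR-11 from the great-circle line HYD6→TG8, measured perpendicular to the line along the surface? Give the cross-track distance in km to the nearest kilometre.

δ₁₃ = central angle HYD6→MOOR-11 = 0.814837 rad  (haversine)
θ₁₃ = bearing HYD6→MOOR-11 = 298.427°,  θ₁₂ = bearing HYD6→TG8 = 327.336°
dₓₜ = R·arcsin(sin δ₁₃ · sin(θ₁₃ − θ₁₂)) = 6356.8·arcsin(0.72761·sin(-28.909°)) = -2284.825 km
|dₓₜ| = 2284.825 km

2285 km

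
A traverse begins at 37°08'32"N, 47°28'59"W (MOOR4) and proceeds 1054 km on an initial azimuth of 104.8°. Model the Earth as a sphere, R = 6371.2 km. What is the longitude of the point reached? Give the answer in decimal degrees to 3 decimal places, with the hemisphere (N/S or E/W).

MOOR4: φ = +37.14222°, λ = -47.48306°
δ = d/R = 1054/6371.2 = 0.165432 rad
φ₂ = arcsin(sin φ₁ cos δ + cos φ₁ sin δ cos θ)
   = arcsin(0.60380·0.98635 + 0.79714·0.16468·-0.25545) = 34.19557°
λ₂ = λ₁ + atan2(sin θ sin δ cos φ₁, cos δ − sin φ₁ sin φ₂) = -36.38479°

36.385°W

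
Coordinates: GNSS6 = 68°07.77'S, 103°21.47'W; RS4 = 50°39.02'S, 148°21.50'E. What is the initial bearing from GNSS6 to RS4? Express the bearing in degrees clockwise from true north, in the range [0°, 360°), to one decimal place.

231.9°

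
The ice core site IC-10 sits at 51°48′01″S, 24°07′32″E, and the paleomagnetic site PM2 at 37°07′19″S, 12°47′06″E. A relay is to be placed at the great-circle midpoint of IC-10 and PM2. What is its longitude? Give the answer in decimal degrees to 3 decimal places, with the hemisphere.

17.736°E

IC-10: φ = -51.80028°, λ = +24.12556°
PM2: φ = -37.12194°, λ = +12.78500°
Bx = cos φ₂ cos Δλ = 0.781785,  By = cos φ₂ sin Δλ = -0.156792
φₘ = atan2(sin φ₁ + sin φ₂, √((cos φ₁ + Bx)² + By²)) = -44.59936°
λₘ = λ₁ + atan2(By, cos φ₁ + Bx) = 17.73626°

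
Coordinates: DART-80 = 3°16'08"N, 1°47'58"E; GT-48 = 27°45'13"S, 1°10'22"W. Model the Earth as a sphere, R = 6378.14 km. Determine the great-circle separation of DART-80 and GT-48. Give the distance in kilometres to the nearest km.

DART-80: φ = +3.26889°, λ = +1.79944°
GT-48: φ = -27.75361°, λ = -1.17278°
Δφ = -31.0225°,  Δλ = -2.9722°
a = sin²(Δφ/2) + cos φ₁ cos φ₂ sin²(Δλ/2) = 0.072112
c = 2·arcsin(√a) = 0.543746 rad = 31.1544°
d = R·c = 6378.14 × 0.543746 = 3468.1 km

3468 km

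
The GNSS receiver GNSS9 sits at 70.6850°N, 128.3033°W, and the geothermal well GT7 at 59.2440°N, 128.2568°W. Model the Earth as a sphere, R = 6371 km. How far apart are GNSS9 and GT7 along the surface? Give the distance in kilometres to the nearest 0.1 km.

1272.2 km

Δφ = -11.4410°,  Δλ = 0.0465°
a = sin²(Δφ/2) + cos φ₁ cos φ₂ sin²(Δλ/2) = 0.009935
c = 2·arcsin(√a) = 0.199683 rad = 11.4410°
d = R·c = 6371 × 0.199683 = 1272.2 km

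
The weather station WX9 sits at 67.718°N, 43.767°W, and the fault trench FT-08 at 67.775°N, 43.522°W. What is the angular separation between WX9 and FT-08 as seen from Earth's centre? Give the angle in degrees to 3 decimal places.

Δφ = 0.0570°,  Δλ = 0.2450°
a = sin²(Δφ/2) + cos φ₁ cos φ₂ sin²(Δλ/2) = 0.000001
c = 2·arcsin(√a) = 0.001901 rad = 0.1089°

0.109°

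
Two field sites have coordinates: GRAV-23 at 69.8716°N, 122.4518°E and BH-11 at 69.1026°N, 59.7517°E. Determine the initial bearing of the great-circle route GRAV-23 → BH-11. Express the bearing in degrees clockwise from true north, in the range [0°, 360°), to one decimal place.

297.9°

Δλ = -62.7001°
y = sin Δλ · cos φ₂ = -0.316966
x = cos φ₁ sin φ₂ − sin φ₁ cos φ₂ cos Δλ = 0.167883
θ = atan2(y, x) = -62.0918° → 297.9082° (mod 360°)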